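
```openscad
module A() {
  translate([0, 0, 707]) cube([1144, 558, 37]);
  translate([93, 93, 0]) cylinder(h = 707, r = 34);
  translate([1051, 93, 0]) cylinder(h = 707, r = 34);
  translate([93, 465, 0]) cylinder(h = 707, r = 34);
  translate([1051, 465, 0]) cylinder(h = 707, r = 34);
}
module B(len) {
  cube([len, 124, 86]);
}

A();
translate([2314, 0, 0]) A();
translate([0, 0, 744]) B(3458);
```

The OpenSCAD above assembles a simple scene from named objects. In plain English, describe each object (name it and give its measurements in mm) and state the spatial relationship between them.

A is a table with a 1144×558 mm rectangular top, 37 mm thick, top surface at z = 744 mm, supported by four round legs of 68 mm diameter, each leg's bounding box inset 59 mm from the nearest pair of top edges, running from the floor.

B is a rectangular beam 3458 mm long (x), 124 mm deep (y), 86 mm thick (z).

The beam spans the tops of two tables placed 1170 mm apart, resting at z = 744 mm.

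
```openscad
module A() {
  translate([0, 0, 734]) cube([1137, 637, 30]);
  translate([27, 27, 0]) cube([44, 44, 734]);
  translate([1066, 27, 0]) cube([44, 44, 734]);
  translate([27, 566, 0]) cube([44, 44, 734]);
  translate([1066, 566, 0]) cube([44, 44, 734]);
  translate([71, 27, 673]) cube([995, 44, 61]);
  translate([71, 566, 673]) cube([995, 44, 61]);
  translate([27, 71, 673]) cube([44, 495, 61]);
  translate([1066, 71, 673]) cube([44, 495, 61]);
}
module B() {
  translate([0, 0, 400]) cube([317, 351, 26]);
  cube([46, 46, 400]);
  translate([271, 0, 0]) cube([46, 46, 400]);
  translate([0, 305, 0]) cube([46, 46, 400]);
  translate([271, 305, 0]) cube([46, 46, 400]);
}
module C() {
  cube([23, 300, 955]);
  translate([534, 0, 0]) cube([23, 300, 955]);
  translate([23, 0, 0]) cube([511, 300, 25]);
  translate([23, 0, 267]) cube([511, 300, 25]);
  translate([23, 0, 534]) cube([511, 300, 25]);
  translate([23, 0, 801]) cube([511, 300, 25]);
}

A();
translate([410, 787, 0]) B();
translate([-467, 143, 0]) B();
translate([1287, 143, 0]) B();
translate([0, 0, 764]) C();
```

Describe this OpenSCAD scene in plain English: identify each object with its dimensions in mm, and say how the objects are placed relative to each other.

A is a table with a 1137×637 mm rectangular top, 30 mm thick, top surface at z = 764 mm, supported by four 44×44 mm square legs, each inset 27 mm from the nearest pair of top edges, running from the floor. Four apron rails, 44 mm thick and 61 mm tall, run between adjacent legs with their top edges flush with the underside of the top and their outer faces flush with the legs' outer faces.

B is a simple wooden stool: a rectangular seat 317 mm (x) by 351 mm (y), 26 mm thick, top face at z = 426 mm, on four square legs, each 46×46 mm in cross-section. The legs rest on z = 0, each flush with a corner of the seat.

C is a bookshelf 557 mm wide overall, 300 mm deep and 955 mm tall. The two sides are 23 mm thick vertical panels. 4 horizontal shelves of 25 mm thickness span between the inner faces of the sides; the lowest shelf sits on the floor and shelves are stacked with a clear vertical gap of 242 mm between each pair.

Three stools sit around the table at the +y, −x, +x sides. The bookshelf is on top of the table.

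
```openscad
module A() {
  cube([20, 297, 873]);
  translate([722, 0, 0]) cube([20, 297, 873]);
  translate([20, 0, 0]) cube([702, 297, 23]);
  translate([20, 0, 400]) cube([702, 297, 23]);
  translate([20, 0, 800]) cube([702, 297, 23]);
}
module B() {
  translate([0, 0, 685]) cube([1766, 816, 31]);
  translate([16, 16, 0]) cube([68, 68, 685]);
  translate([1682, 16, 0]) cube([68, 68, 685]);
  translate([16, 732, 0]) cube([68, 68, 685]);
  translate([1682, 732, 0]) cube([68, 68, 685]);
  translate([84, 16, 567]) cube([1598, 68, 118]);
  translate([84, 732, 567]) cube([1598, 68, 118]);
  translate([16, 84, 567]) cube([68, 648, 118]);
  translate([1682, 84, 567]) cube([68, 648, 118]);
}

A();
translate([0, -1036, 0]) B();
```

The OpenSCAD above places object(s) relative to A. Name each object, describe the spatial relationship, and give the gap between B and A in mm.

A is a bookshelf. B is a table. The table is on the floor beside the bookshelf on its −y side. The gap between the table and the bookshelf is 220 mm.

The table's nearest face is 220 mm from the bookshelf's −y face.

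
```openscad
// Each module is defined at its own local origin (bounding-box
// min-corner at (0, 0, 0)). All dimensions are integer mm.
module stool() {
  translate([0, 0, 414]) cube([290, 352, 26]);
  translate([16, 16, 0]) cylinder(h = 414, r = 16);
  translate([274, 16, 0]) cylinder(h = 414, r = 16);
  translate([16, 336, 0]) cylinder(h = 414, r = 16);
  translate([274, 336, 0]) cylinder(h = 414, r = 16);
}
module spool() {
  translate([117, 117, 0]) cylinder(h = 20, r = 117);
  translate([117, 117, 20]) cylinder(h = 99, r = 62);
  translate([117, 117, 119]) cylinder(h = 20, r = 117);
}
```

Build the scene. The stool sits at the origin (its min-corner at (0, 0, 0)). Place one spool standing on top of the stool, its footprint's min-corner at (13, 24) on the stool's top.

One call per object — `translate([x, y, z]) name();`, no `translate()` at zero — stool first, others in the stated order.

stool();
translate([13, 24, 440]) spool();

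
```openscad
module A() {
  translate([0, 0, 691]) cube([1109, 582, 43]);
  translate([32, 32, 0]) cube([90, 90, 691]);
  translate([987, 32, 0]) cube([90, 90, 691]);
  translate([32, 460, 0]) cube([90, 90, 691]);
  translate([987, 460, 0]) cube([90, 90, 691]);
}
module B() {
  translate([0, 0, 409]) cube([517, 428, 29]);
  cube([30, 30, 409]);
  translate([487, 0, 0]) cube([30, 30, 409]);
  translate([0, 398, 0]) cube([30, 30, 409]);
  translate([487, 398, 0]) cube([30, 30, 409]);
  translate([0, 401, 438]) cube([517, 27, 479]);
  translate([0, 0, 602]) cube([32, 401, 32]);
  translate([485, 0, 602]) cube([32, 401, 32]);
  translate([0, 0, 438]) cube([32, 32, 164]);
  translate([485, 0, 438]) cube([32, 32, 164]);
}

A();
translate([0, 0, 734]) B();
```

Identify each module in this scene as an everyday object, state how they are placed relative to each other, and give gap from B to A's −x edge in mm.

A is a table. B is a chair. The chair is on top of the table. The gap from the chair to the table's −x edge is 0 mm.

The chair's min-x is at 0; the table's min-x is 0; gap = 0 mm.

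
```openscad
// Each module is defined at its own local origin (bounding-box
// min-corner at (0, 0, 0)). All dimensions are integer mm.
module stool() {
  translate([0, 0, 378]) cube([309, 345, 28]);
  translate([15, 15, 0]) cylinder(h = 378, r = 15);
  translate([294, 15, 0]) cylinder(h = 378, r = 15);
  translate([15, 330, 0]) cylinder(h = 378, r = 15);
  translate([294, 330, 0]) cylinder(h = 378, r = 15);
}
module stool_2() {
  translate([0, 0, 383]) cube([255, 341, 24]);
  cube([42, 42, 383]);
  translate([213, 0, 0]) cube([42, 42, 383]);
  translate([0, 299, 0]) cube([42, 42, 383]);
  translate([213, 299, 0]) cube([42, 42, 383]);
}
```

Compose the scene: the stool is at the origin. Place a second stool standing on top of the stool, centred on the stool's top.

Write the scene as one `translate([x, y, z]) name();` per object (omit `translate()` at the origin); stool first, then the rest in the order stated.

stool();
translate([27, 2, 406]) stool_2();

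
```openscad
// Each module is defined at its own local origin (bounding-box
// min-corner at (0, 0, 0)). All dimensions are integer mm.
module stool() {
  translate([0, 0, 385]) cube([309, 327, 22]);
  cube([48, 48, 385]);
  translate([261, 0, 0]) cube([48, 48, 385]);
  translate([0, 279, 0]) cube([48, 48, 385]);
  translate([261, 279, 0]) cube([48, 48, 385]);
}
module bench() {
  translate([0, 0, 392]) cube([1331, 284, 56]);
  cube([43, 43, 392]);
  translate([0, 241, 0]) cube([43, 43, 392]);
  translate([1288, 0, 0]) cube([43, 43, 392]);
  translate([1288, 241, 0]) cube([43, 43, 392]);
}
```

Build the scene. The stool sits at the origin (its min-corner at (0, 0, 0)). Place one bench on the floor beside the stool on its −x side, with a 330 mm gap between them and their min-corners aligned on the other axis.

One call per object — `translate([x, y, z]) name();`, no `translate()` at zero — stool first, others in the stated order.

stool();
translate([-1661, 0, 0]) bench();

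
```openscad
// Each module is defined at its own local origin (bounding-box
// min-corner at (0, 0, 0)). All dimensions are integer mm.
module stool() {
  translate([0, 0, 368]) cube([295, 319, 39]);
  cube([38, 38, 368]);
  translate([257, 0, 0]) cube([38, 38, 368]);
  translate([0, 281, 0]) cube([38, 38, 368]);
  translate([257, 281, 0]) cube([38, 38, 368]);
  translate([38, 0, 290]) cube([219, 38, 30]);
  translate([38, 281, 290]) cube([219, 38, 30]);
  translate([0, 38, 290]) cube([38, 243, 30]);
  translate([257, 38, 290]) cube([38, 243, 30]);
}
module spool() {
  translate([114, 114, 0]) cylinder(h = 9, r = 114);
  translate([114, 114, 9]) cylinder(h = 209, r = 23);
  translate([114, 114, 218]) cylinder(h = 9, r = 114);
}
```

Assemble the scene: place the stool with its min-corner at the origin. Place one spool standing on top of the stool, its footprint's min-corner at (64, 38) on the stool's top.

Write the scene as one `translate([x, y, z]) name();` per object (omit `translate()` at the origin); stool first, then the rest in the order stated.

stool();
translate([64, 38, 407]) spool();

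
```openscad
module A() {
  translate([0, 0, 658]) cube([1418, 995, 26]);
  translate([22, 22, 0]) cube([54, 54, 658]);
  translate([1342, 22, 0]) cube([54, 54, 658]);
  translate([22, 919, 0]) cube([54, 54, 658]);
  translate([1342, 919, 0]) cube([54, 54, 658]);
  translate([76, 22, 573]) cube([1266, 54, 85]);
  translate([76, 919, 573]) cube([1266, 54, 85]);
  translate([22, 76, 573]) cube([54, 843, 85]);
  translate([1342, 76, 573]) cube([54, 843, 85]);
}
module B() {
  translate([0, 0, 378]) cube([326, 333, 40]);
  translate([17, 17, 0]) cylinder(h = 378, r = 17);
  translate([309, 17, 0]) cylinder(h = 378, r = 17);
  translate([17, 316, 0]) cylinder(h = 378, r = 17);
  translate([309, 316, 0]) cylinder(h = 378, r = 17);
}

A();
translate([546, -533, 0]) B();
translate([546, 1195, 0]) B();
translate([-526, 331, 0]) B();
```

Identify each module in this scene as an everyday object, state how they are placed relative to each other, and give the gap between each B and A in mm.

Each stool's nearest face is 200 mm from the table's bounding box.

A is a table. B is a stool. Three stools sit around the table at the −y, +y, −x sides. The gap between each stool and the table is 200 mm.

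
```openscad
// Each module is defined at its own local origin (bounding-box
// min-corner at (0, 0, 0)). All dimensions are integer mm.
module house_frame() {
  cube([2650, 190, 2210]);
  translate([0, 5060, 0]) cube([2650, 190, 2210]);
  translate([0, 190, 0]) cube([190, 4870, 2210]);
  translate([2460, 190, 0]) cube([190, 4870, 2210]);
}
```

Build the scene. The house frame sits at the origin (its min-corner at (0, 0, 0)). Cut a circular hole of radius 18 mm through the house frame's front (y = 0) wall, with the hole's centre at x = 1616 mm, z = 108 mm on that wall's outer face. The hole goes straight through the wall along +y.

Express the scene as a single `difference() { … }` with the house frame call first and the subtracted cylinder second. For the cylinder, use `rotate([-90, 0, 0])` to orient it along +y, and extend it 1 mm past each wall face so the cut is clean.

difference() {
  house_frame();
  translate([1616, -1, 108]) rotate([-90, 0, 0]) cylinder(h = 192, r = 18);
}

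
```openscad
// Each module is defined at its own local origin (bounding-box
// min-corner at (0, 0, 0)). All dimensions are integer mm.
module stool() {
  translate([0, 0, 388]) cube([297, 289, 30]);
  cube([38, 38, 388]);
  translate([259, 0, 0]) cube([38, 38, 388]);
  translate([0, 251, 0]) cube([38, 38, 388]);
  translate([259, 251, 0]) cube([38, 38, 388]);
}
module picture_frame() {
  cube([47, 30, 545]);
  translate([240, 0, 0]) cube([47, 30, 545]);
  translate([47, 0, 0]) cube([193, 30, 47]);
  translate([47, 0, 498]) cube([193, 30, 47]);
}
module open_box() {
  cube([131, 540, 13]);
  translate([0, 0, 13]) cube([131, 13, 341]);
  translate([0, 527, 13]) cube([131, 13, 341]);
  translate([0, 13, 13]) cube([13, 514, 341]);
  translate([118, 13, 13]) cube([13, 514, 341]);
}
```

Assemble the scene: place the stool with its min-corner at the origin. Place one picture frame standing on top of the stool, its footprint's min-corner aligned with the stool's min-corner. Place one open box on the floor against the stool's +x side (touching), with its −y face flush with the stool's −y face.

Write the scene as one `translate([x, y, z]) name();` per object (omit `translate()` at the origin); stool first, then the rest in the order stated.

stool();
translate([0, 0, 418]) picture_frame();
translate([297, 0, 0]) open_box();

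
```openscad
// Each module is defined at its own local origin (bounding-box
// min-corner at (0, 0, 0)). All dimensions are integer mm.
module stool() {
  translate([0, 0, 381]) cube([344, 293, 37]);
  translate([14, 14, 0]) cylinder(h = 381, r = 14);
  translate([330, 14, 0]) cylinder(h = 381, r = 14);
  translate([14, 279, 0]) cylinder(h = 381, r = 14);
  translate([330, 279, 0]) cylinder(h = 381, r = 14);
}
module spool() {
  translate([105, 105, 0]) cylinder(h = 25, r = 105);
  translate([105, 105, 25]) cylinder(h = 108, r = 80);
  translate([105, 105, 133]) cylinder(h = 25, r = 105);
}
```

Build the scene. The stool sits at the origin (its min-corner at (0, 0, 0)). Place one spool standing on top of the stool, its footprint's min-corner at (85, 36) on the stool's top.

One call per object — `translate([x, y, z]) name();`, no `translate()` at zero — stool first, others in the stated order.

stool();
translate([85, 36, 418]) spool();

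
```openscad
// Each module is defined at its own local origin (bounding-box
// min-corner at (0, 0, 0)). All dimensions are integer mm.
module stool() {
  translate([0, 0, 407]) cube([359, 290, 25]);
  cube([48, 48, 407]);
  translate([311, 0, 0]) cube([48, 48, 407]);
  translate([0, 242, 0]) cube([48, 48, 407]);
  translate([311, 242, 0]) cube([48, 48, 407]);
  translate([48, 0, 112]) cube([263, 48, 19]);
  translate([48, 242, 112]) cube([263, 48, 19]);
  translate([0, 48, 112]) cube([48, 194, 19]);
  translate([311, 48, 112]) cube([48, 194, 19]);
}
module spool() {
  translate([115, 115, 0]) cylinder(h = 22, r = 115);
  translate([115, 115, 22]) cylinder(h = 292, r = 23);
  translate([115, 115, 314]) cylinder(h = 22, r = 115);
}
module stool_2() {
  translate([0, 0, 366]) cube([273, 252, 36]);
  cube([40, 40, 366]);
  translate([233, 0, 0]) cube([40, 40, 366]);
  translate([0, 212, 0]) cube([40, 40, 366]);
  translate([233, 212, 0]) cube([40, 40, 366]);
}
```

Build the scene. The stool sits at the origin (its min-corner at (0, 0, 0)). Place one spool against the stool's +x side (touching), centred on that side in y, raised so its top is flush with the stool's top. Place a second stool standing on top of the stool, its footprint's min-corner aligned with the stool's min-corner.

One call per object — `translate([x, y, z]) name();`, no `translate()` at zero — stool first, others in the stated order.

stool();
translate([359, 30, 96]) spool();
translate([0, 0, 432]) stool_2();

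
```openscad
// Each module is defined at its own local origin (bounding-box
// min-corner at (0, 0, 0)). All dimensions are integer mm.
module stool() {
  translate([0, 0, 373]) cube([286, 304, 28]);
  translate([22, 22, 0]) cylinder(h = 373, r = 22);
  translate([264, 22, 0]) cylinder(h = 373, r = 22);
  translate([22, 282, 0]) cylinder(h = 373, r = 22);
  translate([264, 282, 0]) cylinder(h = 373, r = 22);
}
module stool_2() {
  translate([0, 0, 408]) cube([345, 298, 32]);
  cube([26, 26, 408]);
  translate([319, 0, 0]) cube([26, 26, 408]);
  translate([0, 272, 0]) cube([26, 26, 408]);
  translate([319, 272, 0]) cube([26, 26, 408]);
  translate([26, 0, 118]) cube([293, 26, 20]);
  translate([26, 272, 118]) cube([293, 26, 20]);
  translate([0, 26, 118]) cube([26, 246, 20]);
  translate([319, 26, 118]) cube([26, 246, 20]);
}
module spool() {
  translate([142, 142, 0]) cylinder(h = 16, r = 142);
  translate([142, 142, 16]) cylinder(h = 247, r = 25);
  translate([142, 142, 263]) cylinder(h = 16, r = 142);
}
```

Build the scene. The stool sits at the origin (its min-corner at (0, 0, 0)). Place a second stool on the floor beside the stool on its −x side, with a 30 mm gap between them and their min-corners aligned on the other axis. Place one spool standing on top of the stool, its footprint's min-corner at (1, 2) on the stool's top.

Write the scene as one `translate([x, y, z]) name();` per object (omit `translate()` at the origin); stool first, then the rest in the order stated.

stool();
translate([-375, 0, 0]) stool_2();
translate([1, 2, 401]) spool();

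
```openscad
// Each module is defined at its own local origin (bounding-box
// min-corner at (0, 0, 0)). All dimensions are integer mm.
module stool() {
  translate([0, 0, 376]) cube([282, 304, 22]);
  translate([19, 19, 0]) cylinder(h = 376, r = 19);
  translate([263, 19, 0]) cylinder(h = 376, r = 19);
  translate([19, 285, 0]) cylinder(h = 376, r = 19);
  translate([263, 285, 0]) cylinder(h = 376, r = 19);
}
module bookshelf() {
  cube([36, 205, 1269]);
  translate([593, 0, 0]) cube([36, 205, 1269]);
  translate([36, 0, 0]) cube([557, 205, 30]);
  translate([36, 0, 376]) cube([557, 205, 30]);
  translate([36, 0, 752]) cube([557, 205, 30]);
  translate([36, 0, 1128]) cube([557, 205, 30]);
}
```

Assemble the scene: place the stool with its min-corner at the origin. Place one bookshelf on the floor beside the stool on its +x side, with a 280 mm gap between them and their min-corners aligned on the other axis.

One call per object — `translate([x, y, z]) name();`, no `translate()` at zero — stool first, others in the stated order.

stool();
translate([562, 0, 0]) bookshelf();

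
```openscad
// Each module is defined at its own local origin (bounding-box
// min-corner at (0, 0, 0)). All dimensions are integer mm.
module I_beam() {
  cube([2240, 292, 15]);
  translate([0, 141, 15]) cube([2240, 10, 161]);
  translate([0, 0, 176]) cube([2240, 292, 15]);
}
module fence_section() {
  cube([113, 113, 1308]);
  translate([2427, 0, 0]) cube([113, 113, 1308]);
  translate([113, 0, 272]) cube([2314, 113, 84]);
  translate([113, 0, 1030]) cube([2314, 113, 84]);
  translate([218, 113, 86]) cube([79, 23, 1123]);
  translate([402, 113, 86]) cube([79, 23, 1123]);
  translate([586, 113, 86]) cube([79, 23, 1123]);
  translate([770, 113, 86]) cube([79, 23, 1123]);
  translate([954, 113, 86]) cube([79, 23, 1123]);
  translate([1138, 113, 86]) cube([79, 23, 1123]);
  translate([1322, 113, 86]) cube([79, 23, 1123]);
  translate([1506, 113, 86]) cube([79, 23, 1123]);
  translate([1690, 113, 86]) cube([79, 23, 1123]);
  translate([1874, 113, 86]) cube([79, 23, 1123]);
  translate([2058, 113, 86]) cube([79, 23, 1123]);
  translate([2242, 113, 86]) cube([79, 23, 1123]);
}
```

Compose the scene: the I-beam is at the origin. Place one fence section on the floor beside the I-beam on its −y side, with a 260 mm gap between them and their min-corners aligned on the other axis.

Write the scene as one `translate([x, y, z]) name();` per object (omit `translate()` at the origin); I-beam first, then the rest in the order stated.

I_beam();
translate([0, -396, 0]) fence_section();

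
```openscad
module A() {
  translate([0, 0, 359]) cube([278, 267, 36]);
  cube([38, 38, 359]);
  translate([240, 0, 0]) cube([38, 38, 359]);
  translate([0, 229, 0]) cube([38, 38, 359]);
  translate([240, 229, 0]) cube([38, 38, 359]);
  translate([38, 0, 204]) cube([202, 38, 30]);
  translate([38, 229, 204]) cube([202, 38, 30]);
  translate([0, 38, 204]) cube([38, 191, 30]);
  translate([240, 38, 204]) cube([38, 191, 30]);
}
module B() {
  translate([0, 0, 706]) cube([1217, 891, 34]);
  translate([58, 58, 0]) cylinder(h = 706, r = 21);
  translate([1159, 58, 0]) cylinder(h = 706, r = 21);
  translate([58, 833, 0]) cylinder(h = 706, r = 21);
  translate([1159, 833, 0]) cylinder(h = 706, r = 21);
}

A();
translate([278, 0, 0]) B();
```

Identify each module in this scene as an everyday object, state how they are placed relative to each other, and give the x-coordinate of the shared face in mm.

A is a stool. B is a table. The table is against the stool's +x side, with their −y faces flush. The x-coordinate of the shared face is 278 mm.

The stool's +x face and the table's −x face are both at x = 278 mm.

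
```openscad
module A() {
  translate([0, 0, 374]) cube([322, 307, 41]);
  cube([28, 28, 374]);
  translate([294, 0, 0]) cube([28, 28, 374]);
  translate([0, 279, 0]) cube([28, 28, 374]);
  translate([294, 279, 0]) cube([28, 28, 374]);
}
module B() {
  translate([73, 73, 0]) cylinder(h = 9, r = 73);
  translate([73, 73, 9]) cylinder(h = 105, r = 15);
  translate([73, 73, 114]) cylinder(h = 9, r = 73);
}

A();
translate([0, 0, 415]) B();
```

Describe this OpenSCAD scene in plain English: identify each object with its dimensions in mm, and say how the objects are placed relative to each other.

A is a four-legged stool. The seat is 322×307 mm, 41 mm thick, top at z = 415 mm. It stands on four square legs, each 28×28 mm in cross-section, from z = 0 to the seat underside, each flush with a corner of the seat.

B is a spool: two coaxial disc flanges of radius 73 mm and thickness 9 mm, joined by a core cylinder of radius 15 mm and height 105 mm. The lower flange rests on z = 0 and the three cylinders share a vertical axis.

The spool is on top of the stool.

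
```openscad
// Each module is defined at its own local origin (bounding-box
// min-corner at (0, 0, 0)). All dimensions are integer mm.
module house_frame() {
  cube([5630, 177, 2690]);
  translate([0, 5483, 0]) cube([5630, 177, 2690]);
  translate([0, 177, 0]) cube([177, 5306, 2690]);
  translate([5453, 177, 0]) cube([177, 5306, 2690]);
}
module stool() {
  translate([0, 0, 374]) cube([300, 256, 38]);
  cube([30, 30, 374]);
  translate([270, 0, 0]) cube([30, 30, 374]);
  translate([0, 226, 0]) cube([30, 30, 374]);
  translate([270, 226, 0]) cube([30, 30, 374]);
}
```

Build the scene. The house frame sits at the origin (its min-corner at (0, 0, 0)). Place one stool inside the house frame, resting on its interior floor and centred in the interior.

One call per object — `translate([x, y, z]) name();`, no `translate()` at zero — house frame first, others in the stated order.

house_frame();
translate([2665, 2702, 0]) stool();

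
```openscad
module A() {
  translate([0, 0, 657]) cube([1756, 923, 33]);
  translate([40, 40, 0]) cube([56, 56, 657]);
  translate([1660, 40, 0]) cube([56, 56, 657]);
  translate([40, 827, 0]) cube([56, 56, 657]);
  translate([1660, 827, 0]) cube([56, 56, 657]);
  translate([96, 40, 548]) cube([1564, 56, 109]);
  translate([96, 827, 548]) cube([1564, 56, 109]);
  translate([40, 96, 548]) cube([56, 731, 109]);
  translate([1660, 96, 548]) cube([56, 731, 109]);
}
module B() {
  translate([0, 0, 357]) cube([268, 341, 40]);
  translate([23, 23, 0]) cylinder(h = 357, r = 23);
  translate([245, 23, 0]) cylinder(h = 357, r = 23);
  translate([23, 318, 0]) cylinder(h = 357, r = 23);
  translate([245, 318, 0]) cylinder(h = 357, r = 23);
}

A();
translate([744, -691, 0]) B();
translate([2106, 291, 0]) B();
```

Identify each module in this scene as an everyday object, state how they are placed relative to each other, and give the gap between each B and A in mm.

A is a table. B is a stool. Two stools sit around the table at the −y, +x sides. The gap between each stool and the table is 350 mm.

Each stool's nearest face is 350 mm from the table's bounding box.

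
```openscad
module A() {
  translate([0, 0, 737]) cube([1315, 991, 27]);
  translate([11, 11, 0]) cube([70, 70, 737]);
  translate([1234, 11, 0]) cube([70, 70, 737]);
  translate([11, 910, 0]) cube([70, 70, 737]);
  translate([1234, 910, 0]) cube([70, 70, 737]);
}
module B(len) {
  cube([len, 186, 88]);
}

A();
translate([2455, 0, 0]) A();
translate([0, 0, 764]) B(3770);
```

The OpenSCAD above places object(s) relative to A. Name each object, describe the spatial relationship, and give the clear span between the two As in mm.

Second table starts at x = 2455; first ends at x = 1315; clear span = 2455 − 1315 = 1140 mm.

A is a table. B is a beam. A beam spans the tops of two tables. The clear span between the two tables is 1140 mm.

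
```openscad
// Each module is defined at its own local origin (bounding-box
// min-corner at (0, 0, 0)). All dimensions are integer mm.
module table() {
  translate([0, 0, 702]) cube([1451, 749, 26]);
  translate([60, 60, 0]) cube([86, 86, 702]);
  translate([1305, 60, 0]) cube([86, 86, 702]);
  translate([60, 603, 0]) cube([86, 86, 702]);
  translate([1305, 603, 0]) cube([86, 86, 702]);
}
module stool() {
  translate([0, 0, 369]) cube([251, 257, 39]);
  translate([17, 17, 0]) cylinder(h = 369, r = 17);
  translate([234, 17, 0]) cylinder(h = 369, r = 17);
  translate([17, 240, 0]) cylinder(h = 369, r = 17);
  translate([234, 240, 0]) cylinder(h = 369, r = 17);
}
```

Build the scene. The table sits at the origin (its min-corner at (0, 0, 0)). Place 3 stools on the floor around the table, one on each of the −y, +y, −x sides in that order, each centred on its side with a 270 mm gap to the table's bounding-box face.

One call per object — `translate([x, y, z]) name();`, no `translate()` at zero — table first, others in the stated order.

table();
translate([600, -527, 0]) stool();
translate([600, 1019, 0]) stool();
translate([-521, 246, 0]) stool();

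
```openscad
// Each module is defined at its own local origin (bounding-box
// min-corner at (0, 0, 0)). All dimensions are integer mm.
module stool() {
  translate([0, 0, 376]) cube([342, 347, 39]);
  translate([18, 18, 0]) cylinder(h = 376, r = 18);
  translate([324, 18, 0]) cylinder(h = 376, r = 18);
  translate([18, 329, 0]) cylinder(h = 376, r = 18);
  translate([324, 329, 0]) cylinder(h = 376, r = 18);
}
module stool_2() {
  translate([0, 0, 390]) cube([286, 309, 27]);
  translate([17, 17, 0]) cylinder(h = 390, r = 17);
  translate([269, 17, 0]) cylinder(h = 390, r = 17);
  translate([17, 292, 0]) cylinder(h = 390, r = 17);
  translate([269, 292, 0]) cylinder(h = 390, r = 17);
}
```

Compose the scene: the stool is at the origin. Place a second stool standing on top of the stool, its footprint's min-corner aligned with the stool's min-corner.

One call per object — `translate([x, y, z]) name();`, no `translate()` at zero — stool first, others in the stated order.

stool();
translate([0, 0, 415]) stool_2();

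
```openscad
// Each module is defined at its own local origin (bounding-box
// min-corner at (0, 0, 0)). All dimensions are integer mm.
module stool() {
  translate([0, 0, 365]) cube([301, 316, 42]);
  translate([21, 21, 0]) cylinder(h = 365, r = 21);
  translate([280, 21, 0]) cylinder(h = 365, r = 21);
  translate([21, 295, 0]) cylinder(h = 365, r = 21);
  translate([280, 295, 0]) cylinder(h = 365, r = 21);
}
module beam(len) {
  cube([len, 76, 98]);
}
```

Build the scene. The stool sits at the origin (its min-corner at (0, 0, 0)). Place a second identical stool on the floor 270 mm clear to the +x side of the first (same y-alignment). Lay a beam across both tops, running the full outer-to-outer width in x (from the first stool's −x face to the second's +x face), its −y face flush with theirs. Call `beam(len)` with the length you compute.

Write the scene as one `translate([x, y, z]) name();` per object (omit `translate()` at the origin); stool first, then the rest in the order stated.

stool();
translate([571, 0, 0]) stool();
translate([0, 0, 407]) beam(872);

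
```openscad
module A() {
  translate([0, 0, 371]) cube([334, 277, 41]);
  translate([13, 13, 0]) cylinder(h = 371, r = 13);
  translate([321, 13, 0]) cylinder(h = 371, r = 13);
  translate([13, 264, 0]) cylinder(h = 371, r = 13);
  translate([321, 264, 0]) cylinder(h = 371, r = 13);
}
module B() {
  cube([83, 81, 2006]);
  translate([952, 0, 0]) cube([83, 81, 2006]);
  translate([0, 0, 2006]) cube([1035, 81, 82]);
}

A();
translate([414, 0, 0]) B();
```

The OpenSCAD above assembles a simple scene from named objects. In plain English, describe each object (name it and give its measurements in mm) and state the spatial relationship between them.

A is a four-legged stool. The seat is a 334×277×41 mm slab whose top surface is at z = 412 mm; four round legs, each 26 mm in diameter, run from the floor (z = 0) to the underside of the seat, each leg's axis is inset half a diameter from the nearest pair of seat edges (so the leg's bounding box is flush with the corner).

B is a door frame. The clear opening is 869 mm wide and 2006 mm high. Two 83 mm wide jambs, 81 mm deep, stand either side of the opening from the floor to the top of the opening. A 82 mm thick head sits across the top of both jambs, spanning the full outside width of the frame.

The door frame is on the floor beside the stool on its +x side.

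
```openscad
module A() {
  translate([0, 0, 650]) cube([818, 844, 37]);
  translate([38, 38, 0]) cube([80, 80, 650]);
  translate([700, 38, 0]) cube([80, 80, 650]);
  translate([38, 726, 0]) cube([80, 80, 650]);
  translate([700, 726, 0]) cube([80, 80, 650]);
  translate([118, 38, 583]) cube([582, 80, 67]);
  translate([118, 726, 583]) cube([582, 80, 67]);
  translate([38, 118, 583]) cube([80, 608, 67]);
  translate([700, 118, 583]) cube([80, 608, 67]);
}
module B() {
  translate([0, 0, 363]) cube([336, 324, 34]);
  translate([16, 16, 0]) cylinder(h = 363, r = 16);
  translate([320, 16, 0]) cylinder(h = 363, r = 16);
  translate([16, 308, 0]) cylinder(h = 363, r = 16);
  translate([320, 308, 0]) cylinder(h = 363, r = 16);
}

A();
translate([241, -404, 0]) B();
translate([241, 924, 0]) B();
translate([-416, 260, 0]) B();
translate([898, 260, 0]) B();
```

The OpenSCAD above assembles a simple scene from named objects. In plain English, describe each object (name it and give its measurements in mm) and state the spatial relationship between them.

A is a table with a 818×844 mm rectangular top, 37 mm thick, top surface at z = 687 mm, supported by four 80×80 mm square legs, each inset 38 mm from the nearest pair of top edges, running from the floor. Four apron rails, 80 mm thick and 67 mm tall, run between adjacent legs with their top edges flush with the underside of the top and their outer faces flush with the legs' outer faces.

B is a simple wooden stool: a rectangular seat 336 mm (x) by 324 mm (y), 34 mm thick, top face at z = 397 mm, on four round legs, each 32 mm in diameter. The legs rest on z = 0, each leg's axis is inset half a diameter from the nearest pair of seat edges (so the leg's bounding box is flush with the corner).

Four stools sit around the table at the −y, +y, −x, +x sides.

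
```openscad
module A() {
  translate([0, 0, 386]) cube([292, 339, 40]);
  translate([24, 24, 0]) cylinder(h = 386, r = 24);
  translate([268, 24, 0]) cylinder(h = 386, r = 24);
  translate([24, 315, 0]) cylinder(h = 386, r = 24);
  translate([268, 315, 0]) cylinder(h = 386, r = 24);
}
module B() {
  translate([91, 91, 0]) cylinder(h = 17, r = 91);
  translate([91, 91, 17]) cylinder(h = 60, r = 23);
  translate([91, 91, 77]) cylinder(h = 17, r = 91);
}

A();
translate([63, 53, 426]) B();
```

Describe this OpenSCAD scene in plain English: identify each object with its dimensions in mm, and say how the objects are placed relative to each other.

A is a four-legged stool. The seat is a 292×339×40 mm slab whose top surface is at z = 426 mm; four round legs, each 48 mm in diameter, run from the floor (z = 0) to the underside of the seat, each leg's axis is inset half a diameter from the nearest pair of seat edges (so the leg's bounding box is flush with the corner).

B is a spool: two coaxial disc flanges of radius 91 mm and thickness 17 mm, joined by a core cylinder of radius 23 mm and height 60 mm. The lower flange rests on z = 0 and the three cylinders share a vertical axis.

The spool is on top of the stool.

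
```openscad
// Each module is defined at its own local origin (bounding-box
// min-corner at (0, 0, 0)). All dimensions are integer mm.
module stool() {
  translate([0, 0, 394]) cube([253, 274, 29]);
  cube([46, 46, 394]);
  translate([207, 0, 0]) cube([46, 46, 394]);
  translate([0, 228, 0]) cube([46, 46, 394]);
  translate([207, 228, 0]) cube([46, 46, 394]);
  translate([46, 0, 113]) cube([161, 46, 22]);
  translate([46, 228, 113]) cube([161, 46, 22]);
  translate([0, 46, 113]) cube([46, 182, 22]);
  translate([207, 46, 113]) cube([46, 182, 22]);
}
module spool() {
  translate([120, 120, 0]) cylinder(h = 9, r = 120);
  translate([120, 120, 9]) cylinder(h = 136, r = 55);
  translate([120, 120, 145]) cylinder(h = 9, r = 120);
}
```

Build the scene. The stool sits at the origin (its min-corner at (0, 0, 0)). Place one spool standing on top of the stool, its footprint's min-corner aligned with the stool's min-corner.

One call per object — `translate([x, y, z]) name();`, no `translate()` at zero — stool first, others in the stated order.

stool();
translate([0, 0, 423]) spool();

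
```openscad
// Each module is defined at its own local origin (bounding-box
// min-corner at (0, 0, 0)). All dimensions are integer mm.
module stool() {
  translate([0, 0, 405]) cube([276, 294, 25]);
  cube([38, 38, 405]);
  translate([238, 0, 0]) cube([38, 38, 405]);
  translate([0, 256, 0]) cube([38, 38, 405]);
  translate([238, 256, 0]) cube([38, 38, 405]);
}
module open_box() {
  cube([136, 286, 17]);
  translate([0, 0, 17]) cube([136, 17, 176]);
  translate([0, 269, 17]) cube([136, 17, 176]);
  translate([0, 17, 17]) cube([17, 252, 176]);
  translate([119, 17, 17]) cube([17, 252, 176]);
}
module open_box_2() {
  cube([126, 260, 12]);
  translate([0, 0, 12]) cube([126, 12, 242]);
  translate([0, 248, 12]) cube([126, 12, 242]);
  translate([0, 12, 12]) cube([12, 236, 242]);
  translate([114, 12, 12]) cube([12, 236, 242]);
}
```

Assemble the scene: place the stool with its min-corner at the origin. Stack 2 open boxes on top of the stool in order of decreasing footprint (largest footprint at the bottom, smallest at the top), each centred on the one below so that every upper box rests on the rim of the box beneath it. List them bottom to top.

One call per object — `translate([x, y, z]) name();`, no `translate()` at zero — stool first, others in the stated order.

stool();
translate([70, 4, 430]) open_box();
translate([75, 17, 623]) open_box_2();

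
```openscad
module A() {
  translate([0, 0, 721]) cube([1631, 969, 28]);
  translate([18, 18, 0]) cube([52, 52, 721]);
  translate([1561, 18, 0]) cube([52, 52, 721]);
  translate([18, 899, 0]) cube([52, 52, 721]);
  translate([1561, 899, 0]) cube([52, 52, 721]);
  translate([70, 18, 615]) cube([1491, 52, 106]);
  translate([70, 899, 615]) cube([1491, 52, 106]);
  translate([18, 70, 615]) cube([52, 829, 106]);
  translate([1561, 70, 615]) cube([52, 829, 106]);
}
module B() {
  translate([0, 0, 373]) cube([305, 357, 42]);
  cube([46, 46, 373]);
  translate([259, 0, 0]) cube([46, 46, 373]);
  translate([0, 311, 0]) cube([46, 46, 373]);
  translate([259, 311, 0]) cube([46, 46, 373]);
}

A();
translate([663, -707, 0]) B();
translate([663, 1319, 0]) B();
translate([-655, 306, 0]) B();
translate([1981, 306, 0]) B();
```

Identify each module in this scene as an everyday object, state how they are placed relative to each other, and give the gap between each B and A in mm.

Each stool's nearest face is 350 mm from the table's bounding box.

A is a table. B is a stool. Four stools sit around the table at the −y, +y, −x, +x sides. The gap between each stool and the table is 350 mm.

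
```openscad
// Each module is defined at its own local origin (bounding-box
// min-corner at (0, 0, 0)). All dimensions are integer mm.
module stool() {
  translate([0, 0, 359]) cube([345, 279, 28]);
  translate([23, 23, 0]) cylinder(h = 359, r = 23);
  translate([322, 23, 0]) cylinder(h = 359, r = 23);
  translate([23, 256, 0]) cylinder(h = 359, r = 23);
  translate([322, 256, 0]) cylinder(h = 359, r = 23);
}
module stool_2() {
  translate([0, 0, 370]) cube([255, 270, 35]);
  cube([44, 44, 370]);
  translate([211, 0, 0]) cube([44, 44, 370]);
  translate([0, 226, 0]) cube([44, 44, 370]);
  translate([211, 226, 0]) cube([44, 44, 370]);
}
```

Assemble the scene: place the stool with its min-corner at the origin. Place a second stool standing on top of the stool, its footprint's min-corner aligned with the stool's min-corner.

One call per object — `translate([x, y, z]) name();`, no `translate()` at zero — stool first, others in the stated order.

stool();
translate([0, 0, 387]) stool_2();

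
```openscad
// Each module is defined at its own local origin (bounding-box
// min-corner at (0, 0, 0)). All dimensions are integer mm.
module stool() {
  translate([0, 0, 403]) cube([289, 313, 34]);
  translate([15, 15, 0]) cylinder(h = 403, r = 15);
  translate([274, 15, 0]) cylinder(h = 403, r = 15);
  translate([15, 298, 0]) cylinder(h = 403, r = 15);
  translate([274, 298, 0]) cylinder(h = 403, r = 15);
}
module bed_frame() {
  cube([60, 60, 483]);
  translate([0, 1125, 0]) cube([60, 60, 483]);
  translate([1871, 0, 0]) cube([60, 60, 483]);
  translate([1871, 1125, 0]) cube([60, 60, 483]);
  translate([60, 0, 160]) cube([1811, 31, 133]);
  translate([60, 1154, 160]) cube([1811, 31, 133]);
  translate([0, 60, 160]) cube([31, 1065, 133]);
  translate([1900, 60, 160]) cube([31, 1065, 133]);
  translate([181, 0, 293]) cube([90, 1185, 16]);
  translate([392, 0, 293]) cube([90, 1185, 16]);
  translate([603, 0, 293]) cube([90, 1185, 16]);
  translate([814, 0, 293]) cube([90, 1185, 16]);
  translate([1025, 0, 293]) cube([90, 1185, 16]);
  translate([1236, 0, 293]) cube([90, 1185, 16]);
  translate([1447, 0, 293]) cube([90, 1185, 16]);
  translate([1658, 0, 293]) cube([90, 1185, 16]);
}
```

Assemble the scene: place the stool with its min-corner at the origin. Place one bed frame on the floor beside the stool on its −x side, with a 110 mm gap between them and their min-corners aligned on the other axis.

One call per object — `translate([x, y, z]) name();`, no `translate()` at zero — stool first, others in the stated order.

stool();
translate([-2041, 0, 0]) bed_frame();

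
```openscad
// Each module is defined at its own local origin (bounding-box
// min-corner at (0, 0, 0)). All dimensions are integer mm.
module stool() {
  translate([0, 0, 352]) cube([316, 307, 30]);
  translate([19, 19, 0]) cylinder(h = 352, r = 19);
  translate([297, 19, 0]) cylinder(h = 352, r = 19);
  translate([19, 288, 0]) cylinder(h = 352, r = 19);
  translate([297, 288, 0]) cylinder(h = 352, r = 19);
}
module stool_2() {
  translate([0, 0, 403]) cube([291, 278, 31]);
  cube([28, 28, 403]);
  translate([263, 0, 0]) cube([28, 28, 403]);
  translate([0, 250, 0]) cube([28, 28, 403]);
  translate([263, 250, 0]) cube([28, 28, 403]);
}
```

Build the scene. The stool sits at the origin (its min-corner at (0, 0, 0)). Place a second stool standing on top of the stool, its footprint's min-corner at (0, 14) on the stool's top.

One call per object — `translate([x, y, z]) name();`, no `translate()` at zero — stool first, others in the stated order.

stool();
translate([0, 14, 382]) stool_2();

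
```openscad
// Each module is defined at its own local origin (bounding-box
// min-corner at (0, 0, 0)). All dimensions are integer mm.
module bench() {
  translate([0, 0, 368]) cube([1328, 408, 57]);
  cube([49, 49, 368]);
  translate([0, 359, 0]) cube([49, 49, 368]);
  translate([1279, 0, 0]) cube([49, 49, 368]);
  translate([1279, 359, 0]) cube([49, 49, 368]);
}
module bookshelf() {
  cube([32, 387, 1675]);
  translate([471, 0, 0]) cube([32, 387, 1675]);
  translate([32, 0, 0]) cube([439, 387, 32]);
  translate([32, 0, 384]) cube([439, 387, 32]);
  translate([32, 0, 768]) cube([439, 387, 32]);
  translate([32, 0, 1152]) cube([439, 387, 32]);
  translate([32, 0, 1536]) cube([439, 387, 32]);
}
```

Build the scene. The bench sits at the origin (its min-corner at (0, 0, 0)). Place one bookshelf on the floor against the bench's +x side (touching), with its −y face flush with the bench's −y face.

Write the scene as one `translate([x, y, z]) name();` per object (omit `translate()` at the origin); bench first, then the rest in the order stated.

bench();
translate([1328, 0, 0]) bookshelf();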